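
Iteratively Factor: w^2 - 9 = (w - 3)*(w + 3)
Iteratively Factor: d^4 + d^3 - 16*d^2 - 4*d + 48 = (d - 2)*(d^3 + 3*d^2 - 10*d - 24) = (d - 2)*(d + 4)*(d^2 - d - 6) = (d - 2)*(d + 2)*(d + 4)*(d - 3)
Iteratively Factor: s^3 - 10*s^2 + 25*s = (s)*(s^2 - 10*s + 25) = s*(s - 5)*(s - 5)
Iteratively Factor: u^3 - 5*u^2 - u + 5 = (u - 1)*(u^2 - 4*u - 5) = (u - 1)*(u + 1)*(u - 5)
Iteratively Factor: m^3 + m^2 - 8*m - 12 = (m + 2)*(m^2 - m - 6) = (m - 3)*(m + 2)*(m + 2)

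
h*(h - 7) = h^2 - 7*h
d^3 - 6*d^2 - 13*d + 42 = (d - 7)*(d - 2)*(d + 3)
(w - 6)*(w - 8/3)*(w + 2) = w^3 - 20*w^2/3 - 4*w/3 + 32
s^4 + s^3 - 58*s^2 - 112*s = s*(s - 8)*(s + 2)*(s + 7)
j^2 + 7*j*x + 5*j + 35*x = (j + 5)*(j + 7*x)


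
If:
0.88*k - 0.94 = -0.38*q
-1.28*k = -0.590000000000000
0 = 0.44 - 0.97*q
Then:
No Solution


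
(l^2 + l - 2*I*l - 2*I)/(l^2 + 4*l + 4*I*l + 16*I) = (l^2 + l*(1 - 2*I) - 2*I)/(l^2 + 4*l*(1 + I) + 16*I)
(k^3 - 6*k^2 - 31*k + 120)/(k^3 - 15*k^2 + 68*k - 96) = (k + 5)/(k - 4)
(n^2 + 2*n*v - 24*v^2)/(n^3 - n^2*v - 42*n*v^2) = (-n + 4*v)/(n*(-n + 7*v))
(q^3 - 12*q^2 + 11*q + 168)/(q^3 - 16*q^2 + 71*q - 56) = (q + 3)/(q - 1)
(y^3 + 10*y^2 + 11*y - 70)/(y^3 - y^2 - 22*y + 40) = (y + 7)/(y - 4)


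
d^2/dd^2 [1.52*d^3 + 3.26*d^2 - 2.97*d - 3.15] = 9.12*d + 6.52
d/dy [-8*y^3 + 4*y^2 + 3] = 8*y*(1 - 3*y)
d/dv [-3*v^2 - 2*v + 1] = -6*v - 2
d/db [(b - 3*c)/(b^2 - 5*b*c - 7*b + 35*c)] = (b^2 - 5*b*c - 7*b + 35*c + (b - 3*c)*(-2*b + 5*c + 7))/(b^2 - 5*b*c - 7*b + 35*c)^2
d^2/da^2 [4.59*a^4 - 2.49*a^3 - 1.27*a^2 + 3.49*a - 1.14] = 55.08*a^2 - 14.94*a - 2.54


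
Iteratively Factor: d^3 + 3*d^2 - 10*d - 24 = (d - 3)*(d^2 + 6*d + 8) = (d - 3)*(d + 4)*(d + 2)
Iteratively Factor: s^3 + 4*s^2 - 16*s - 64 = (s - 4)*(s^2 + 8*s + 16) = (s - 4)*(s + 4)*(s + 4)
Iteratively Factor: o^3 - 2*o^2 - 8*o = (o)*(o^2 - 2*o - 8) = o*(o - 4)*(o + 2)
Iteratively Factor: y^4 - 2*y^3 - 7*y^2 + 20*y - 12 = (y - 2)*(y^3 - 7*y + 6) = (y - 2)^2*(y^2 + 2*y - 3) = (y - 2)^2*(y + 3)*(y - 1)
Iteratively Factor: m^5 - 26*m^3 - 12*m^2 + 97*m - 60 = (m - 1)*(m^4 + m^3 - 25*m^2 - 37*m + 60) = (m - 1)^2*(m^3 + 2*m^2 - 23*m - 60) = (m - 1)^2*(m + 4)*(m^2 - 2*m - 15) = (m - 5)*(m - 1)^2*(m + 4)*(m + 3)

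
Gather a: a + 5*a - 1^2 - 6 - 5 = 6*a - 12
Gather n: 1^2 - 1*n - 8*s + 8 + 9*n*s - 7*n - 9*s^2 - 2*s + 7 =n*(9*s - 8) - 9*s^2 - 10*s + 16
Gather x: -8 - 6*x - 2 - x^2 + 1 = -x^2 - 6*x - 9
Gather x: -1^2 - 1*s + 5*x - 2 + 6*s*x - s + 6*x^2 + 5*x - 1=-2*s + 6*x^2 + x*(6*s + 10) - 4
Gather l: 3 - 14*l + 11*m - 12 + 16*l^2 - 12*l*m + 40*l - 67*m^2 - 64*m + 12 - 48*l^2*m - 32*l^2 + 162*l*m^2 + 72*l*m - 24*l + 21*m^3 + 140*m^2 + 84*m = l^2*(-48*m - 16) + l*(162*m^2 + 60*m + 2) + 21*m^3 + 73*m^2 + 31*m + 3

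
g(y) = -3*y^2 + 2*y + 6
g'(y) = 2 - 6*y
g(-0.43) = 4.59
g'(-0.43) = 4.58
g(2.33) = -5.63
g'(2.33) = -11.98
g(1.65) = 1.13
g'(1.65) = -7.90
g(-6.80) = -146.32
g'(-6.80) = 42.80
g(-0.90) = 1.77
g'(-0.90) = 7.40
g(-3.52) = -38.21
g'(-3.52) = 23.12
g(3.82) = -30.14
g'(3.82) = -20.92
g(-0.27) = 5.24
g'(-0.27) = 3.62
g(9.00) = -219.00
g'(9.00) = -52.00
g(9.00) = -219.00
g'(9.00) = -52.00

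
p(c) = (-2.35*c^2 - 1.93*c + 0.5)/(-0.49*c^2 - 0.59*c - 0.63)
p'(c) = (-4.7*c - 1.93)/(-0.49*c^2 - 0.59*c - 0.63) + (0.98*c + 0.59)*(-2.35*c^2 - 1.93*c + 0.5)/(-0.49*c^2 - 0.59*c - 0.63)^2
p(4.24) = 4.18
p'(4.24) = 0.17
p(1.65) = 3.09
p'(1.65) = 0.97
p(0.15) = -0.22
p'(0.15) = 3.83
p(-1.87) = 3.31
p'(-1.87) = -2.21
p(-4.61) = 4.87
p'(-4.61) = -0.07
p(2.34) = 3.60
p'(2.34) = 0.54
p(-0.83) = -1.01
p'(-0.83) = -4.60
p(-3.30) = 4.66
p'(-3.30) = -0.31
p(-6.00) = 4.92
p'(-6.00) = -0.02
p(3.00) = 3.88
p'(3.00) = 0.34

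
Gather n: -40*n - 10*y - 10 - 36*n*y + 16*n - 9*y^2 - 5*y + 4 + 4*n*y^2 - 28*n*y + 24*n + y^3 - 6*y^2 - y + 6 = n*(4*y^2 - 64*y) + y^3 - 15*y^2 - 16*y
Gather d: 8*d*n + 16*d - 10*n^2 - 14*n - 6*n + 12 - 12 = d*(8*n + 16) - 10*n^2 - 20*n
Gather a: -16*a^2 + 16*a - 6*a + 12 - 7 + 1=-16*a^2 + 10*a + 6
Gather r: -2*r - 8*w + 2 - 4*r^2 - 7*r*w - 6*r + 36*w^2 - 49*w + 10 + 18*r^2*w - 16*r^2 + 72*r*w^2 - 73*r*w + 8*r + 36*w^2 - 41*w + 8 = r^2*(18*w - 20) + r*(72*w^2 - 80*w) + 72*w^2 - 98*w + 20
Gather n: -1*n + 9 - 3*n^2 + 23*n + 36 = -3*n^2 + 22*n + 45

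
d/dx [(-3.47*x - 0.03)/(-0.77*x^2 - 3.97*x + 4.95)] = (2.6719*x^2 + 13.7759*x - (1.54*x + 3.97)*(3.47*x + 0.03) - 17.1765)/(0.77*x^2 + 3.97*x - 4.95)^2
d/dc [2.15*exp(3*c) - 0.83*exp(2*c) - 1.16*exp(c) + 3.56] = (6.45*exp(2*c) - 1.66*exp(c) - 1.16)*exp(c)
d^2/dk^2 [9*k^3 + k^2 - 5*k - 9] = 54*k + 2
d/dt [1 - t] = -1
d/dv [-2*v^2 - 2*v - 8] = -4*v - 2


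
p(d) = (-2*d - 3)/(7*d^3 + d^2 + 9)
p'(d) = (-2*d - 3)*(-21*d^2 - 2*d)/(7*d^3 + d^2 + 9)^2 - 2/(7*d^3 + d^2 + 9)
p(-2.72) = -0.02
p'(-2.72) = -0.01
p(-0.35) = -0.26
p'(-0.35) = -0.17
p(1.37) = -0.20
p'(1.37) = 0.22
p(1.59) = -0.16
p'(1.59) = 0.17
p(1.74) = -0.13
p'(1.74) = 0.14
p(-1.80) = -0.02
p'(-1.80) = 0.02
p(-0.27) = -0.28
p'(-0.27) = -0.19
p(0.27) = -0.38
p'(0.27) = -0.13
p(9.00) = 0.00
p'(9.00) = 0.00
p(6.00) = -0.00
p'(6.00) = 0.00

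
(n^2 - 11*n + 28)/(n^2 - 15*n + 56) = (n - 4)/(n - 8)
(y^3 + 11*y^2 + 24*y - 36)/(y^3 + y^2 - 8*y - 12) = (y^3 + 11*y^2 + 24*y - 36)/(y^3 + y^2 - 8*y - 12)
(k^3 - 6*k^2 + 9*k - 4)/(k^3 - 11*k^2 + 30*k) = (k^3 - 6*k^2 + 9*k - 4)/(k*(k^2 - 11*k + 30))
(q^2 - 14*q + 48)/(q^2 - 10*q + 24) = (q - 8)/(q - 4)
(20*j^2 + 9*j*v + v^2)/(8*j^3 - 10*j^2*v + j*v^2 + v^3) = (5*j + v)/(2*j^2 - 3*j*v + v^2)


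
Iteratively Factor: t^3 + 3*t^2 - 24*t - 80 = (t + 4)*(t^2 - t - 20) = (t + 4)^2*(t - 5)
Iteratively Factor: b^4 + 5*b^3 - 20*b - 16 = (b + 1)*(b^3 + 4*b^2 - 4*b - 16) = (b - 2)*(b + 1)*(b^2 + 6*b + 8) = (b - 2)*(b + 1)*(b + 4)*(b + 2)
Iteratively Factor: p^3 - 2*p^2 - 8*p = (p - 4)*(p^2 + 2*p) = (p - 4)*(p + 2)*(p)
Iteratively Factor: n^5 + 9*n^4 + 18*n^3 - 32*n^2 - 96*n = (n + 4)*(n^4 + 5*n^3 - 2*n^2 - 24*n) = n*(n + 4)*(n^3 + 5*n^2 - 2*n - 24) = n*(n + 4)^2*(n^2 + n - 6) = n*(n + 3)*(n + 4)^2*(n - 2)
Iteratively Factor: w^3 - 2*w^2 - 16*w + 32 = (w - 4)*(w^2 + 2*w - 8) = (w - 4)*(w - 2)*(w + 4)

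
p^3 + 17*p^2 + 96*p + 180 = (p + 5)*(p + 6)^2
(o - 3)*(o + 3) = o^2 - 9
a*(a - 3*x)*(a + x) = a^3 - 2*a^2*x - 3*a*x^2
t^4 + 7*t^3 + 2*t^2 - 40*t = t*(t - 2)*(t + 4)*(t + 5)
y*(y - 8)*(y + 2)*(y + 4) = y^4 - 2*y^3 - 40*y^2 - 64*y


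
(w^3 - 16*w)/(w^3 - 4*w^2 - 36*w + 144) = w*(w + 4)/(w^2 - 36)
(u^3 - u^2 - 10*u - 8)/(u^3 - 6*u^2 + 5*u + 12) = (u + 2)/(u - 3)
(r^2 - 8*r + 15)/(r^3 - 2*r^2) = (r^2 - 8*r + 15)/(r^2*(r - 2))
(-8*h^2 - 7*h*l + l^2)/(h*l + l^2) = (-8*h + l)/l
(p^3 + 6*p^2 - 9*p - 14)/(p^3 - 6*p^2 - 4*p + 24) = (p^2 + 8*p + 7)/(p^2 - 4*p - 12)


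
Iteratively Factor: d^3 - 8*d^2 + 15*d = (d - 5)*(d^2 - 3*d) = d*(d - 5)*(d - 3)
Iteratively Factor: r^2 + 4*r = (r)*(r + 4)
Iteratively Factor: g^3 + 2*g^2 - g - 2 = (g + 1)*(g^2 + g - 2) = (g - 1)*(g + 1)*(g + 2)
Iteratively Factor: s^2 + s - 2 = (s - 1)*(s + 2)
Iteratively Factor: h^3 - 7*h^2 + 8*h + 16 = (h - 4)*(h^2 - 3*h - 4) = (h - 4)^2*(h + 1)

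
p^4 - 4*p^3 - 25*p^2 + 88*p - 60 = (p - 6)*(p - 2)*(p - 1)*(p + 5)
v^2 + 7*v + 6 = (v + 1)*(v + 6)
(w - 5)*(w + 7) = w^2 + 2*w - 35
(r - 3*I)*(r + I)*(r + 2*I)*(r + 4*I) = r^4 + 4*I*r^3 + 7*r^2 + 34*I*r - 24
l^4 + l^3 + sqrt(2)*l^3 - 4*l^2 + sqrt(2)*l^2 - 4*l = l*(l + 1)*(l - sqrt(2))*(l + 2*sqrt(2))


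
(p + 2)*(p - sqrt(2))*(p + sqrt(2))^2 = p^4 + sqrt(2)*p^3 + 2*p^3 - 2*p^2 + 2*sqrt(2)*p^2 - 4*p - 2*sqrt(2)*p - 4*sqrt(2)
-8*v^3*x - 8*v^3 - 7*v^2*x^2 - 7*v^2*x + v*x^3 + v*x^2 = (-8*v + x)*(v + x)*(v*x + v)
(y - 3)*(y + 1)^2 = y^3 - y^2 - 5*y - 3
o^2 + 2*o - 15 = (o - 3)*(o + 5)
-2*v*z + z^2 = z*(-2*v + z)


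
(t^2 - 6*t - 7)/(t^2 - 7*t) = (t + 1)/t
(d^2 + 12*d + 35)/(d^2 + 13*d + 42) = (d + 5)/(d + 6)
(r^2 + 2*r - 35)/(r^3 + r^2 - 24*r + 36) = (r^2 + 2*r - 35)/(r^3 + r^2 - 24*r + 36)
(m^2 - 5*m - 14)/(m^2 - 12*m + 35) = (m + 2)/(m - 5)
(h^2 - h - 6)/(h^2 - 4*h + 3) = (h + 2)/(h - 1)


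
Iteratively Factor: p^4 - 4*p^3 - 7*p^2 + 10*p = (p - 5)*(p^3 + p^2 - 2*p) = (p - 5)*(p + 2)*(p^2 - p) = p*(p - 5)*(p + 2)*(p - 1)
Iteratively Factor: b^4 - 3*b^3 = (b - 3)*(b^3) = b*(b - 3)*(b^2) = b^2*(b - 3)*(b)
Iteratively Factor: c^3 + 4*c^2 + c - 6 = (c - 1)*(c^2 + 5*c + 6) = (c - 1)*(c + 3)*(c + 2)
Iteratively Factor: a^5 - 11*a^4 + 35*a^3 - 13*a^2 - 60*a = (a - 3)*(a^4 - 8*a^3 + 11*a^2 + 20*a) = (a - 5)*(a - 3)*(a^3 - 3*a^2 - 4*a) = (a - 5)*(a - 4)*(a - 3)*(a^2 + a) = (a - 5)*(a - 4)*(a - 3)*(a + 1)*(a)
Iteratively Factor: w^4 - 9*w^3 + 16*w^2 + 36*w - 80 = (w - 5)*(w^3 - 4*w^2 - 4*w + 16) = (w - 5)*(w + 2)*(w^2 - 6*w + 8) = (w - 5)*(w - 4)*(w + 2)*(w - 2)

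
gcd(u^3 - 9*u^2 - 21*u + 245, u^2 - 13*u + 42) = u - 7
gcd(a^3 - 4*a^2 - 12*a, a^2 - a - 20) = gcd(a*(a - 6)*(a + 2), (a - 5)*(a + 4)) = 1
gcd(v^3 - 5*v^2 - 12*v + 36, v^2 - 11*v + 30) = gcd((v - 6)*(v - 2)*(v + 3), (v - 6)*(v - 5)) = v - 6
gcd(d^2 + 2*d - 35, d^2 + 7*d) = d + 7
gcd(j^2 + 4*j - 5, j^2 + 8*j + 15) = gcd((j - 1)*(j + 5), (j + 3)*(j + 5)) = j + 5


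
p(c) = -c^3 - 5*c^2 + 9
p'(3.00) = -57.00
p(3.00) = -63.00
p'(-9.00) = -153.00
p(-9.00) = 333.00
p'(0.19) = -2.01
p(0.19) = 8.81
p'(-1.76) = 8.31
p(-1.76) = -1.04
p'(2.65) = -47.57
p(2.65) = -44.72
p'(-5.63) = -38.79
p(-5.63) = 28.97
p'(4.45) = -103.91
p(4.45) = -178.13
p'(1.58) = -23.29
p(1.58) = -7.43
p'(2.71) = -49.13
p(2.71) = -47.62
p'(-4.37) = -13.59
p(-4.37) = -3.03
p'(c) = -3*c^2 - 10*c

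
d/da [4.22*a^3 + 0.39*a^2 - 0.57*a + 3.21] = 12.66*a^2 + 0.78*a - 0.57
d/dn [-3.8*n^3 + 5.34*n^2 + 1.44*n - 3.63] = -11.4*n^2 + 10.68*n + 1.44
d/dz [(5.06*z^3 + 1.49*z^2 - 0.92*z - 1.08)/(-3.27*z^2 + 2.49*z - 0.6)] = (-16.5462*z^4 + 25.1988*z^3 - 8.4063*z^2 - 8.8512*z + 3.2412)/(10.6929*z^4 - 16.2846*z^3 + 10.1241*z^2 - 2.988*z + 0.36)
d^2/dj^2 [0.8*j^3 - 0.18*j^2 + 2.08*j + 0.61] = 4.8*j - 0.36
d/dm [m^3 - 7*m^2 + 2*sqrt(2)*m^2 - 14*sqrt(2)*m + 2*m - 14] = 3*m^2 - 14*m + 4*sqrt(2)*m - 14*sqrt(2) + 2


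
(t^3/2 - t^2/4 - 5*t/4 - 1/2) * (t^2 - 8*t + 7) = t^5/2 - 17*t^4/4 + 17*t^3/4 + 31*t^2/4 - 19*t/4 - 7/2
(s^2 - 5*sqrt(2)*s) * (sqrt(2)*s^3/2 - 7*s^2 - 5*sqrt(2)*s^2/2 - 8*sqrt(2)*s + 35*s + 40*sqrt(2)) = sqrt(2)*s^5/2 - 12*s^4 - 5*sqrt(2)*s^4/2 + 27*sqrt(2)*s^3 + 60*s^3 - 135*sqrt(2)*s^2 + 80*s^2 - 400*s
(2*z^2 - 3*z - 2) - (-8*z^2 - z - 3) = 10*z^2 - 2*z + 1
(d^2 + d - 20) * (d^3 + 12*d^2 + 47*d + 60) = d^5 + 13*d^4 + 39*d^3 - 133*d^2 - 880*d - 1200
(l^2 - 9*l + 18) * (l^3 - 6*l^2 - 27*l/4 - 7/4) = l^5 - 15*l^4 + 261*l^3/4 - 49*l^2 - 423*l/4 - 63/2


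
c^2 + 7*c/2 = c*(c + 7/2)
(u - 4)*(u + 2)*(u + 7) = u^3 + 5*u^2 - 22*u - 56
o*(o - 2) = o^2 - 2*o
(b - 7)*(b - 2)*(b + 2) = b^3 - 7*b^2 - 4*b + 28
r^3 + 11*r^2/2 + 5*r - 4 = (r - 1/2)*(r + 2)*(r + 4)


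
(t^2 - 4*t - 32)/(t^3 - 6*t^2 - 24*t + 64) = 1/(t - 2)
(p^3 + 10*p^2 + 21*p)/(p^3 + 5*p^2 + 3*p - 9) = p*(p + 7)/(p^2 + 2*p - 3)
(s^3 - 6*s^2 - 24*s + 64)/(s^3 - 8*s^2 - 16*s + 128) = (s - 2)/(s - 4)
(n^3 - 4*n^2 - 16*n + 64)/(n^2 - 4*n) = n - 16/n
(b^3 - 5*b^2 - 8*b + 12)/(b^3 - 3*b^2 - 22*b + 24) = (b + 2)/(b + 4)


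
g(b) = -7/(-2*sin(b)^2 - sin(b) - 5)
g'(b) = -7*(4*sin(b)*cos(b) + cos(b))/(-2*sin(b)^2 - sin(b) - 5)^2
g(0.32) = 1.27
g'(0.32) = -0.49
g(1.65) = 0.88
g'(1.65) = 0.04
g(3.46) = 1.43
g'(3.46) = -0.07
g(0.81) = 1.03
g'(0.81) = -0.41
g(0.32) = 1.27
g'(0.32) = -0.49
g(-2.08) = 1.24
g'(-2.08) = -0.27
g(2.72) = 1.22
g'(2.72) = 0.51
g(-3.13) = 1.40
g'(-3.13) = 0.27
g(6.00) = 1.44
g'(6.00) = 0.03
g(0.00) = 1.40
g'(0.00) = -0.28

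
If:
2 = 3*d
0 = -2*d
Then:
No Solution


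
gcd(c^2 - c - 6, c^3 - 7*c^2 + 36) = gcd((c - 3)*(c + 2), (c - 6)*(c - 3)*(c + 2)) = c^2 - c - 6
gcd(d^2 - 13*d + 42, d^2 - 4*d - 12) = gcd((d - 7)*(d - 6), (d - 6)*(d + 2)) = d - 6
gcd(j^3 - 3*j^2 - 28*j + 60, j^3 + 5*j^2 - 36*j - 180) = j^2 - j - 30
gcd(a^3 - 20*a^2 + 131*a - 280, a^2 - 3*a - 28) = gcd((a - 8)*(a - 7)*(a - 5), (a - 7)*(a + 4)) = a - 7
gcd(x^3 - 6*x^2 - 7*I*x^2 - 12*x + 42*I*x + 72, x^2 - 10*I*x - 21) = x - 3*I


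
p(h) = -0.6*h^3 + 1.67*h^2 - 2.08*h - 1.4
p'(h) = -1.8*h^2 + 3.34*h - 2.08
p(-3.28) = 44.56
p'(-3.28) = -32.40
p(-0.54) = 0.30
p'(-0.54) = -4.41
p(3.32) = -11.85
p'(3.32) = -10.83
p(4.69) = -36.32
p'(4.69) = -26.01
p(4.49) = -31.38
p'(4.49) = -23.37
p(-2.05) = 15.05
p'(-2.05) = -16.49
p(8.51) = -267.94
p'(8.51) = -104.01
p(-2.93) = 34.12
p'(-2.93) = -27.32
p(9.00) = -322.25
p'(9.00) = -117.82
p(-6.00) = 200.80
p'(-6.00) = -86.92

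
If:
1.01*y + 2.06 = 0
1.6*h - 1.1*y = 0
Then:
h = -1.40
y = -2.04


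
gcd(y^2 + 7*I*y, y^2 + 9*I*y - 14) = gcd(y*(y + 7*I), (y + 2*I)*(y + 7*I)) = y + 7*I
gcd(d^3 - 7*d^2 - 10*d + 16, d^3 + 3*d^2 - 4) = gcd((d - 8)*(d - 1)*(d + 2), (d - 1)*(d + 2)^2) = d^2 + d - 2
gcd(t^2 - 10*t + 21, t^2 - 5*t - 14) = t - 7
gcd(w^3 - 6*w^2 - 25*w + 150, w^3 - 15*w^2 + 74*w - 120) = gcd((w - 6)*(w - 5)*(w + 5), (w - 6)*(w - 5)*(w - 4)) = w^2 - 11*w + 30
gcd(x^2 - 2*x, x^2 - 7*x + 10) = x - 2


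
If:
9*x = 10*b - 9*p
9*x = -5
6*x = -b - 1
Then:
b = 7/3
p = 85/27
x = -5/9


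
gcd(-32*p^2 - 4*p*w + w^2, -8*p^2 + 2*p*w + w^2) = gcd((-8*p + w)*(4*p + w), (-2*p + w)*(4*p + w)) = 4*p + w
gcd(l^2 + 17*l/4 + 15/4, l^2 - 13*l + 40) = 1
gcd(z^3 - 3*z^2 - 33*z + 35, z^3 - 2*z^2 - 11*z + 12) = z - 1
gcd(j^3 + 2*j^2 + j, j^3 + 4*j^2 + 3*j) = j^2 + j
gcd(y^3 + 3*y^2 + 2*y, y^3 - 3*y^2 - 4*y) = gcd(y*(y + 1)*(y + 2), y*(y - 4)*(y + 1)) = y^2 + y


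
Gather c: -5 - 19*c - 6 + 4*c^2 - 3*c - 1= 4*c^2 - 22*c - 12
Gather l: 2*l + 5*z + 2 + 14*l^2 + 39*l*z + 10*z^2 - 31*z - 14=14*l^2 + l*(39*z + 2) + 10*z^2 - 26*z - 12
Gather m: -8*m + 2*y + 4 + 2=-8*m + 2*y + 6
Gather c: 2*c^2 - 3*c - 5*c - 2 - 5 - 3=2*c^2 - 8*c - 10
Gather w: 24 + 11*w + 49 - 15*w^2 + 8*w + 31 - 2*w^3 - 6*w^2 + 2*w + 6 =-2*w^3 - 21*w^2 + 21*w + 110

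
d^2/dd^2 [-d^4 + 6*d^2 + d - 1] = 12 - 12*d^2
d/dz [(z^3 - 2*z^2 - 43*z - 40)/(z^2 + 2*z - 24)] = (z^4 + 4*z^3 - 33*z^2 + 176*z + 1112)/(z^4 + 4*z^3 - 44*z^2 - 96*z + 576)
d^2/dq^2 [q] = 0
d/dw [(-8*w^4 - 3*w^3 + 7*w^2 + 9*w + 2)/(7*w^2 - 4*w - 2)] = (-112*w^5 + 75*w^4 + 88*w^3 - 73*w^2 - 56*w - 10)/(49*w^4 - 56*w^3 - 12*w^2 + 16*w + 4)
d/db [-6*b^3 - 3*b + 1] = -18*b^2 - 3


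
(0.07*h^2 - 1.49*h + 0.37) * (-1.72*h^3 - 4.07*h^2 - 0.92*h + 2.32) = -0.1204*h^5 + 2.2779*h^4 + 5.3635*h^3 + 0.0273000000000001*h^2 - 3.7972*h + 0.8584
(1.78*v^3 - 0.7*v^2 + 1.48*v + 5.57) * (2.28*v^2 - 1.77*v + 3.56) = 4.0584*v^5 - 4.7466*v^4 + 10.9502*v^3 + 7.588*v^2 - 4.5901*v + 19.8292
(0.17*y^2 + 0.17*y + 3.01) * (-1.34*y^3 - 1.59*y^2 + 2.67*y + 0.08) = -0.2278*y^5 - 0.4981*y^4 - 3.8498*y^3 - 4.3184*y^2 + 8.0503*y + 0.2408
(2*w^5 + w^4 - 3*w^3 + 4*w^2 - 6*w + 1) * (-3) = -6*w^5 - 3*w^4 + 9*w^3 - 12*w^2 + 18*w - 3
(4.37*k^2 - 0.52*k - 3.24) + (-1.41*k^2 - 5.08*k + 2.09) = 2.96*k^2 - 5.6*k - 1.15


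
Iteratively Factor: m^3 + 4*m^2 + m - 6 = (m + 3)*(m^2 + m - 2) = (m - 1)*(m + 3)*(m + 2)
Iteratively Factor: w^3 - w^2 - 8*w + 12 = (w - 2)*(w^2 + w - 6) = (w - 2)*(w + 3)*(w - 2)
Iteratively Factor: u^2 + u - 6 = (u + 3)*(u - 2)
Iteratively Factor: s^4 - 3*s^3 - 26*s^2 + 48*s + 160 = (s - 4)*(s^3 + s^2 - 22*s - 40) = (s - 4)*(s + 2)*(s^2 - s - 20) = (s - 5)*(s - 4)*(s + 2)*(s + 4)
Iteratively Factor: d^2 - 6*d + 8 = (d - 2)*(d - 4)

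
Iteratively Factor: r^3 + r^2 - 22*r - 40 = (r - 5)*(r^2 + 6*r + 8) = (r - 5)*(r + 4)*(r + 2)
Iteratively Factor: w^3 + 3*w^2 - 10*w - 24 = (w + 4)*(w^2 - w - 6) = (w + 2)*(w + 4)*(w - 3)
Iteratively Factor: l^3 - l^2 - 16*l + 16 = (l - 4)*(l^2 + 3*l - 4) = (l - 4)*(l - 1)*(l + 4)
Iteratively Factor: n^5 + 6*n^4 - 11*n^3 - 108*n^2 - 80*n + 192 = (n - 4)*(n^4 + 10*n^3 + 29*n^2 + 8*n - 48) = (n - 4)*(n + 3)*(n^3 + 7*n^2 + 8*n - 16) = (n - 4)*(n - 1)*(n + 3)*(n^2 + 8*n + 16) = (n - 4)*(n - 1)*(n + 3)*(n + 4)*(n + 4)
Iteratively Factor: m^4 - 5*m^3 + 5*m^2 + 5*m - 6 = (m + 1)*(m^3 - 6*m^2 + 11*m - 6) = (m - 2)*(m + 1)*(m^2 - 4*m + 3) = (m - 3)*(m - 2)*(m + 1)*(m - 1)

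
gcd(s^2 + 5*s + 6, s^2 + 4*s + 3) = s + 3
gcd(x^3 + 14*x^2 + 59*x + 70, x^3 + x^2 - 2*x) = x + 2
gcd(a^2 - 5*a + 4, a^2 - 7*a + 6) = a - 1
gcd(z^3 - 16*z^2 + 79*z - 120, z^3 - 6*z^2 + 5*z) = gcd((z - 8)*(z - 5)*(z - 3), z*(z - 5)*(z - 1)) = z - 5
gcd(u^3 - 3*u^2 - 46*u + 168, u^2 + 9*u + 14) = u + 7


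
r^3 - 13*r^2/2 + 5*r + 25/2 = (r - 5)*(r - 5/2)*(r + 1)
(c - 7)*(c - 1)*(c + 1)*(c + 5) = c^4 - 2*c^3 - 36*c^2 + 2*c + 35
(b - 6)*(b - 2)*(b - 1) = b^3 - 9*b^2 + 20*b - 12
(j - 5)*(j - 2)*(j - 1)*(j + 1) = j^4 - 7*j^3 + 9*j^2 + 7*j - 10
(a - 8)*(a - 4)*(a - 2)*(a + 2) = a^4 - 12*a^3 + 28*a^2 + 48*a - 128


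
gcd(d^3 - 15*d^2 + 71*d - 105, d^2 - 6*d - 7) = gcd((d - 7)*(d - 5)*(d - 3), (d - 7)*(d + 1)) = d - 7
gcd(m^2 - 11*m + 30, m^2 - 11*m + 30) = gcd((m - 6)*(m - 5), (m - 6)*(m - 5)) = m^2 - 11*m + 30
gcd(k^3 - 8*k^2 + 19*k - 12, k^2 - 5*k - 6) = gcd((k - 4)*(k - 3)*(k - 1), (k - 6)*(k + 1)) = 1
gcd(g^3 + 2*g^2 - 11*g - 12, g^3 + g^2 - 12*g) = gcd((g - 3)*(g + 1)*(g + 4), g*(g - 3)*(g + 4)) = g^2 + g - 12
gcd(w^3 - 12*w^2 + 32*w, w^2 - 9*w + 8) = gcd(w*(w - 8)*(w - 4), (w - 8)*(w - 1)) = w - 8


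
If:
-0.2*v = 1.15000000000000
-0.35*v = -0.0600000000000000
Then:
No Solution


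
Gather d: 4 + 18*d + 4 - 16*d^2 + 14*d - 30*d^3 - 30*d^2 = -30*d^3 - 46*d^2 + 32*d + 8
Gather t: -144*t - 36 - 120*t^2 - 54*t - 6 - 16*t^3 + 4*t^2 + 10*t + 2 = -16*t^3 - 116*t^2 - 188*t - 40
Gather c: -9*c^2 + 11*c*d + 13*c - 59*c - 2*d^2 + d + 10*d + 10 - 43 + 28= -9*c^2 + c*(11*d - 46) - 2*d^2 + 11*d - 5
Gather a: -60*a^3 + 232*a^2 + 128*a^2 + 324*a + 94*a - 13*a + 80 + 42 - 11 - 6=-60*a^3 + 360*a^2 + 405*a + 105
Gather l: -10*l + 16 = 16 - 10*l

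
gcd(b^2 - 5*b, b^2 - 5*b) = b^2 - 5*b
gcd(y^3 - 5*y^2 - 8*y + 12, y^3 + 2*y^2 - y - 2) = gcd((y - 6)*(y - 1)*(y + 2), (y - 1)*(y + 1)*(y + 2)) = y^2 + y - 2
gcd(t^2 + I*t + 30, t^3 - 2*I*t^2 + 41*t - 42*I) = t + 6*I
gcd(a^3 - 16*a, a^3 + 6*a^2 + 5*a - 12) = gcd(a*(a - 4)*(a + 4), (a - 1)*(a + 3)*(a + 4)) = a + 4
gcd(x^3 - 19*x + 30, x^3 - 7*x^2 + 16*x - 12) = x^2 - 5*x + 6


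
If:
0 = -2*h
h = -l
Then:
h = 0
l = 0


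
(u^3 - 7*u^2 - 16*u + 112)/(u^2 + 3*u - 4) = (u^2 - 11*u + 28)/(u - 1)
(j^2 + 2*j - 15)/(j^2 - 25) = (j - 3)/(j - 5)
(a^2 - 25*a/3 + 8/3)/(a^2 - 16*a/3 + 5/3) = (a - 8)/(a - 5)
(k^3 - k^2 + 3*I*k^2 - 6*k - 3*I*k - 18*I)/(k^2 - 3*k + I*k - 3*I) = (k^2 + k*(2 + 3*I) + 6*I)/(k + I)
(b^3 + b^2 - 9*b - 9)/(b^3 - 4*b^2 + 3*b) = (b^2 + 4*b + 3)/(b*(b - 1))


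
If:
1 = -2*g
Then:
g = -1/2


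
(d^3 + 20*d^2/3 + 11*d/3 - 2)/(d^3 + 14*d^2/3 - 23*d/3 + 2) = (d + 1)/(d - 1)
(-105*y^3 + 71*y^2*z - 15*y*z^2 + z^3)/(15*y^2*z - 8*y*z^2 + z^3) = (-7*y + z)/z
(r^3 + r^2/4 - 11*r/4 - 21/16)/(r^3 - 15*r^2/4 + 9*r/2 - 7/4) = (r^2 + 2*r + 3/4)/(r^2 - 2*r + 1)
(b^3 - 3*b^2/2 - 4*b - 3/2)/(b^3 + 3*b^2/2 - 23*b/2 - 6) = (b + 1)/(b + 4)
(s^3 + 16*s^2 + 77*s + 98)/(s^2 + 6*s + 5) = (s^3 + 16*s^2 + 77*s + 98)/(s^2 + 6*s + 5)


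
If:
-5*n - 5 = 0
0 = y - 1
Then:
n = -1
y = 1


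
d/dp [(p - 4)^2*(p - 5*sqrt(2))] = (p - 4)*(3*p - 10*sqrt(2) - 4)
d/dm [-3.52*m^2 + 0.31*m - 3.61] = 0.31 - 7.04*m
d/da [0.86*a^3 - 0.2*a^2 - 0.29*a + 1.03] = 2.58*a^2 - 0.4*a - 0.29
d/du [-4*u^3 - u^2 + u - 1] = -12*u^2 - 2*u + 1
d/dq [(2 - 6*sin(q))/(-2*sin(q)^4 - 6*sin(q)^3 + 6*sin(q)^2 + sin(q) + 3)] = 2*(-18*sin(q)^4 - 28*sin(q)^3 + 36*sin(q)^2 - 12*sin(q) - 10)*cos(q)/(-2*sin(q)^4 - 6*sin(q)^3 + 6*sin(q)^2 + sin(q) + 3)^2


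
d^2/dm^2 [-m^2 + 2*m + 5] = -2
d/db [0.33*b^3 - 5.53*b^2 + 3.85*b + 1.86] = 0.99*b^2 - 11.06*b + 3.85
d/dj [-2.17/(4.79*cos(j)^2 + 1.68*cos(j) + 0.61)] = -(20.7886*cos(j) + 3.6456)*sin(j)/(4.79*cos(j)^2 + 1.68*cos(j) + 0.61)^2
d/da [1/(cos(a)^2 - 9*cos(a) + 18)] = (2*cos(a) - 9)*sin(a)/(cos(a)^2 - 9*cos(a) + 18)^2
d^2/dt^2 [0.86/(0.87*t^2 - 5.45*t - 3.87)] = (1.301868*t^2 - 8.15538*t - 0.86*(1.74*t - 5.45)*(3.48*t - 10.9) - 5.791068)/(-0.87*t^2 + 5.45*t + 3.87)^3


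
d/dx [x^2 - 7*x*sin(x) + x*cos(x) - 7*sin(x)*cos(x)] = -x*sin(x) - 7*x*cos(x) + 2*x - 7*sin(x) + cos(x) - 7*cos(2*x)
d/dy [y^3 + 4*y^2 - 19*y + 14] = 3*y^2 + 8*y - 19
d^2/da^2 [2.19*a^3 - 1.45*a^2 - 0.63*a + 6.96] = 13.14*a - 2.9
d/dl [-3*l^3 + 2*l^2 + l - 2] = -9*l^2 + 4*l + 1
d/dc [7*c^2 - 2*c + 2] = 14*c - 2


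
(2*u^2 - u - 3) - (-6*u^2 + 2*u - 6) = 8*u^2 - 3*u + 3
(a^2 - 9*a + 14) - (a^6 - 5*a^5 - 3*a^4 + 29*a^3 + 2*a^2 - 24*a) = -a^6 + 5*a^5 + 3*a^4 - 29*a^3 - a^2 + 15*a + 14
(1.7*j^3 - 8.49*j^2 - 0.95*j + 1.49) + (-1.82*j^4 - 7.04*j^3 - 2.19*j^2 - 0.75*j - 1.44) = -1.82*j^4 - 5.34*j^3 - 10.68*j^2 - 1.7*j + 0.05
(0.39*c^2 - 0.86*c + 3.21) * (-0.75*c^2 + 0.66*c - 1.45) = -0.2925*c^4 + 0.9024*c^3 - 3.5406*c^2 + 3.3656*c - 4.6545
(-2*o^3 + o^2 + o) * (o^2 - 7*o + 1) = -2*o^5 + 15*o^4 - 8*o^3 - 6*o^2 + o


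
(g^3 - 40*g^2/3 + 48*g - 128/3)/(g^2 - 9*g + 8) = (3*g^2 - 16*g + 16)/(3*(g - 1))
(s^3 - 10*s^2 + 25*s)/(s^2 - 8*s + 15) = s*(s - 5)/(s - 3)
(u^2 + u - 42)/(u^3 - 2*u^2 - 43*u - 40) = (-u^2 - u + 42)/(-u^3 + 2*u^2 + 43*u + 40)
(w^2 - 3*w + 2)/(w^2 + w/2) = 2*(w^2 - 3*w + 2)/(w*(2*w + 1))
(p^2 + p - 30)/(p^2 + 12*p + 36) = (p - 5)/(p + 6)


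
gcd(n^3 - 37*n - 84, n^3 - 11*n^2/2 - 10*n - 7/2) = n - 7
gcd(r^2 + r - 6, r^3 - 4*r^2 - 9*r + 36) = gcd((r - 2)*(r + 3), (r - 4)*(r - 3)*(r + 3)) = r + 3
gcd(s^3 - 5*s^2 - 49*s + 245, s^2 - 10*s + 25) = s - 5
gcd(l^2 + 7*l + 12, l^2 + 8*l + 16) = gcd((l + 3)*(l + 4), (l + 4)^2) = l + 4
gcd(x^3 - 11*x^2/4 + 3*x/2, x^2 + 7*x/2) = x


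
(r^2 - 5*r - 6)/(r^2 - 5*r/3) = 3*(r^2 - 5*r - 6)/(r*(3*r - 5))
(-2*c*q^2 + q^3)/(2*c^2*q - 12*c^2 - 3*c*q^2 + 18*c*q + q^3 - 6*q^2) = q^2/(-c*q + 6*c + q^2 - 6*q)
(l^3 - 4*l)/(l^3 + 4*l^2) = (l^2 - 4)/(l*(l + 4))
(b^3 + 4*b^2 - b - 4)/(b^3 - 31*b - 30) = (b^2 + 3*b - 4)/(b^2 - b - 30)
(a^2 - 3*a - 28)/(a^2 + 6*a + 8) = (a - 7)/(a + 2)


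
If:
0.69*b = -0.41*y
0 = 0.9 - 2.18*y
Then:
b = -0.25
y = 0.41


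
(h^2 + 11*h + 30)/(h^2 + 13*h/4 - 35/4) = 4*(h + 6)/(4*h - 7)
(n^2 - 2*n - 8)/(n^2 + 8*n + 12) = (n - 4)/(n + 6)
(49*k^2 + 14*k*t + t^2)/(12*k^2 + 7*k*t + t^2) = (49*k^2 + 14*k*t + t^2)/(12*k^2 + 7*k*t + t^2)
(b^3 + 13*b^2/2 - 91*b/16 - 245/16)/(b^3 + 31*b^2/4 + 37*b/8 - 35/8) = (4*b - 7)/(2*(2*b - 1))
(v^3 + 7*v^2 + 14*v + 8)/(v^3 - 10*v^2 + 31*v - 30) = (v^3 + 7*v^2 + 14*v + 8)/(v^3 - 10*v^2 + 31*v - 30)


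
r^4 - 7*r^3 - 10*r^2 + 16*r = r*(r - 8)*(r - 1)*(r + 2)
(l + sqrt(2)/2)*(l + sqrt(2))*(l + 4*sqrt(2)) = l^3 + 11*sqrt(2)*l^2/2 + 13*l + 4*sqrt(2)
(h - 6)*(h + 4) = h^2 - 2*h - 24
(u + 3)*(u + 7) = u^2 + 10*u + 21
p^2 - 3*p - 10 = (p - 5)*(p + 2)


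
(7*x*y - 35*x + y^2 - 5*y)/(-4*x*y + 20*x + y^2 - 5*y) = (-7*x - y)/(4*x - y)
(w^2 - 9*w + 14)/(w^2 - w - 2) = (w - 7)/(w + 1)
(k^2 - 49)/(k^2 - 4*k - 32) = (49 - k^2)/(-k^2 + 4*k + 32)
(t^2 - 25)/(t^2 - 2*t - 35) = (t - 5)/(t - 7)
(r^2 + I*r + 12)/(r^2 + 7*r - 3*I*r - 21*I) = (r + 4*I)/(r + 7)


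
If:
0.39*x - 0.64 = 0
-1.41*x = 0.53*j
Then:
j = -4.37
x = 1.64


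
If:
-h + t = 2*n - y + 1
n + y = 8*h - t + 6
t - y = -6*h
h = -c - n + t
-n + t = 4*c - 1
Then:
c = 8/23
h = 1/23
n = 122/69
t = 149/69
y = 167/69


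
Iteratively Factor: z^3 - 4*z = (z - 2)*(z^2 + 2*z) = z*(z - 2)*(z + 2)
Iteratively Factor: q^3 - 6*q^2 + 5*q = (q)*(q^2 - 6*q + 5) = q*(q - 1)*(q - 5)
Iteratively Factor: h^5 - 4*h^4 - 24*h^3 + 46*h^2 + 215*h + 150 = (h + 3)*(h^4 - 7*h^3 - 3*h^2 + 55*h + 50) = (h - 5)*(h + 3)*(h^3 - 2*h^2 - 13*h - 10) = (h - 5)^2*(h + 3)*(h^2 + 3*h + 2) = (h - 5)^2*(h + 1)*(h + 3)*(h + 2)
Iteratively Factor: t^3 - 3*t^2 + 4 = (t - 2)*(t^2 - t - 2) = (t - 2)*(t + 1)*(t - 2)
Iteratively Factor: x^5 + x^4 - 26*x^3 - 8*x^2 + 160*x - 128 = (x - 2)*(x^4 + 3*x^3 - 20*x^2 - 48*x + 64) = (x - 2)*(x + 4)*(x^3 - x^2 - 16*x + 16) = (x - 2)*(x + 4)^2*(x^2 - 5*x + 4) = (x - 2)*(x - 1)*(x + 4)^2*(x - 4)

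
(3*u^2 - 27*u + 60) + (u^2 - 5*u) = 4*u^2 - 32*u + 60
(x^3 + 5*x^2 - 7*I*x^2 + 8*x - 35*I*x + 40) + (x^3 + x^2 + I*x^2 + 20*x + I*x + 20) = 2*x^3 + 6*x^2 - 6*I*x^2 + 28*x - 34*I*x + 60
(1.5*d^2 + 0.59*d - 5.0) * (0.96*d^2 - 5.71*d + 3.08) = 1.44*d^4 - 7.9986*d^3 - 3.5489*d^2 + 30.3672*d - 15.4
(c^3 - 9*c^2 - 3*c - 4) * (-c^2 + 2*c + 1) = -c^5 + 11*c^4 - 14*c^3 - 11*c^2 - 11*c - 4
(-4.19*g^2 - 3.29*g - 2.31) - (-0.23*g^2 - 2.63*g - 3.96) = -3.96*g^2 - 0.66*g + 1.65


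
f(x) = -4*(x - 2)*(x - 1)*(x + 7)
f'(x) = -4*(x - 2)*(x - 1) - 4*(x - 2)*(x + 7) - 4*(x - 1)*(x + 7) = -12*x^2 - 32*x + 76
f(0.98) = -0.65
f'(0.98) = 33.12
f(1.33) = 7.37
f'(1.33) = 12.21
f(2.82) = -58.62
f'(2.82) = -109.67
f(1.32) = 7.24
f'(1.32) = 12.85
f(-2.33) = -269.35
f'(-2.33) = 85.41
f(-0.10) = -63.76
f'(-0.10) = 79.08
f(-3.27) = -335.74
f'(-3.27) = 52.33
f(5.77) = -918.57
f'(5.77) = -508.15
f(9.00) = -3584.00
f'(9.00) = -1184.00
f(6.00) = -1040.00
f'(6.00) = -548.00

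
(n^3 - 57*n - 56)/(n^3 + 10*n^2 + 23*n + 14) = (n - 8)/(n + 2)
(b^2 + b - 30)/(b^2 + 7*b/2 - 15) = 2*(b - 5)/(2*b - 5)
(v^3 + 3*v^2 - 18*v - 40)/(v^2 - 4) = (v^2 + v - 20)/(v - 2)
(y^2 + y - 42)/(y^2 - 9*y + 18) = (y + 7)/(y - 3)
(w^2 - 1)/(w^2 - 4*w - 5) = (w - 1)/(w - 5)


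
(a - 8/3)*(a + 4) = a^2 + 4*a/3 - 32/3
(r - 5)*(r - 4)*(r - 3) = r^3 - 12*r^2 + 47*r - 60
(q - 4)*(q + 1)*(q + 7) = q^3 + 4*q^2 - 25*q - 28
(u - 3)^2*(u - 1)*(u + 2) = u^4 - 5*u^3 + u^2 + 21*u - 18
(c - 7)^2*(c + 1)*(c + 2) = c^4 - 11*c^3 + 9*c^2 + 119*c + 98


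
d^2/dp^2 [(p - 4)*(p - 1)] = 2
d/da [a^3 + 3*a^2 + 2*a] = 3*a^2 + 6*a + 2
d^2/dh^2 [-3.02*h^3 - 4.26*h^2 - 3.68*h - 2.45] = -18.12*h - 8.52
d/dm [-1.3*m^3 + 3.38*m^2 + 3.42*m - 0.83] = -3.9*m^2 + 6.76*m + 3.42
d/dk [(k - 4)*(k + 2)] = 2*k - 2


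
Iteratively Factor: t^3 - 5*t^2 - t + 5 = (t - 5)*(t^2 - 1) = (t - 5)*(t + 1)*(t - 1)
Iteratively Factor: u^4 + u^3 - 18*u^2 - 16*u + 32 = (u - 1)*(u^3 + 2*u^2 - 16*u - 32) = (u - 1)*(u + 2)*(u^2 - 16) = (u - 4)*(u - 1)*(u + 2)*(u + 4)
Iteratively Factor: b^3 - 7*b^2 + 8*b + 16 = (b + 1)*(b^2 - 8*b + 16) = (b - 4)*(b + 1)*(b - 4)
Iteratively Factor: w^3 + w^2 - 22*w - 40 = (w + 2)*(w^2 - w - 20) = (w - 5)*(w + 2)*(w + 4)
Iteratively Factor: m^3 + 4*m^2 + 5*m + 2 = (m + 1)*(m^2 + 3*m + 2) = (m + 1)^2*(m + 2)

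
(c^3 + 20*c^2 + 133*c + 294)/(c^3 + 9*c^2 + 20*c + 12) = (c^2 + 14*c + 49)/(c^2 + 3*c + 2)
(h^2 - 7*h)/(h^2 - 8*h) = (h - 7)/(h - 8)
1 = 1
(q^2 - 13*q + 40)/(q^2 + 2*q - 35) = (q - 8)/(q + 7)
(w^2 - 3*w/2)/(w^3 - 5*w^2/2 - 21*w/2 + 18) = w/(w^2 - w - 12)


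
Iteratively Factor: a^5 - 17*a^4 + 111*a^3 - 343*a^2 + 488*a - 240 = (a - 4)*(a^4 - 13*a^3 + 59*a^2 - 107*a + 60) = (a - 4)*(a - 3)*(a^3 - 10*a^2 + 29*a - 20) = (a - 4)*(a - 3)*(a - 1)*(a^2 - 9*a + 20) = (a - 5)*(a - 4)*(a - 3)*(a - 1)*(a - 4)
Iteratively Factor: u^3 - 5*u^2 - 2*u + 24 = (u + 2)*(u^2 - 7*u + 12) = (u - 4)*(u + 2)*(u - 3)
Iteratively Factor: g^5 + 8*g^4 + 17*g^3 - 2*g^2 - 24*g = (g + 4)*(g^4 + 4*g^3 + g^2 - 6*g) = (g + 3)*(g + 4)*(g^3 + g^2 - 2*g) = (g - 1)*(g + 3)*(g + 4)*(g^2 + 2*g) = (g - 1)*(g + 2)*(g + 3)*(g + 4)*(g)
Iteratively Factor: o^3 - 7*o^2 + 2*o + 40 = (o - 5)*(o^2 - 2*o - 8) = (o - 5)*(o - 4)*(o + 2)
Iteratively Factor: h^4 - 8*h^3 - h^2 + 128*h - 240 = (h - 5)*(h^3 - 3*h^2 - 16*h + 48) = (h - 5)*(h - 4)*(h^2 + h - 12) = (h - 5)*(h - 4)*(h - 3)*(h + 4)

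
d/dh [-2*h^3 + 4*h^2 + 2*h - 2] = -6*h^2 + 8*h + 2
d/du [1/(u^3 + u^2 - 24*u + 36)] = (-3*u^2 - 2*u + 24)/(u^3 + u^2 - 24*u + 36)^2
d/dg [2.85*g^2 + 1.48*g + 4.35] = 5.7*g + 1.48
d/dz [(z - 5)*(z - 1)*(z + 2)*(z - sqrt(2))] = 4*z^3 - 12*z^2 - 3*sqrt(2)*z^2 - 14*z + 8*sqrt(2)*z + 7*sqrt(2) + 10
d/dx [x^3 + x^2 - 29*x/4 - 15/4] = 3*x^2 + 2*x - 29/4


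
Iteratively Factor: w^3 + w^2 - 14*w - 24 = (w + 2)*(w^2 - w - 12) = (w + 2)*(w + 3)*(w - 4)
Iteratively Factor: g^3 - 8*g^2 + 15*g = (g)*(g^2 - 8*g + 15) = g*(g - 5)*(g - 3)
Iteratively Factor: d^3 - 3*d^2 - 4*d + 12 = (d - 2)*(d^2 - d - 6) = (d - 3)*(d - 2)*(d + 2)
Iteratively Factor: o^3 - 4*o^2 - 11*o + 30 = (o - 2)*(o^2 - 2*o - 15) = (o - 5)*(o - 2)*(o + 3)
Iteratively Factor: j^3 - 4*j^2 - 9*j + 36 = (j - 4)*(j^2 - 9) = (j - 4)*(j - 3)*(j + 3)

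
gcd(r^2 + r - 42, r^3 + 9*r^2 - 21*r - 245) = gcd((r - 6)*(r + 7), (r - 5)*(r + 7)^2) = r + 7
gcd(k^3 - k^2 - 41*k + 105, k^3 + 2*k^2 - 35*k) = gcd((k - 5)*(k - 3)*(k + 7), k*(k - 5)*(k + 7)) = k^2 + 2*k - 35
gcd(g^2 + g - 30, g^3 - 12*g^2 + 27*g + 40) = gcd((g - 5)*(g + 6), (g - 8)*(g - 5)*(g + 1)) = g - 5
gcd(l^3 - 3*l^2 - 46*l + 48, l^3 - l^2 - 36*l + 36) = l^2 + 5*l - 6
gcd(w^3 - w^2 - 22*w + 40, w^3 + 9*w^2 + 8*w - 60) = w^2 + 3*w - 10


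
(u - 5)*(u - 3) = u^2 - 8*u + 15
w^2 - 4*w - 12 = (w - 6)*(w + 2)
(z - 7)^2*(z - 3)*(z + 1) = z^4 - 16*z^3 + 74*z^2 - 56*z - 147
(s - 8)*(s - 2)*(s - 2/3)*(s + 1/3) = s^4 - 31*s^3/3 + 172*s^2/9 - 28*s/9 - 32/9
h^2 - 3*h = h*(h - 3)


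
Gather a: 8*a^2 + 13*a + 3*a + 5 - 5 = 8*a^2 + 16*a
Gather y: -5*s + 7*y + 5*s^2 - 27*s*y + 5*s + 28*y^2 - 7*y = 5*s^2 - 27*s*y + 28*y^2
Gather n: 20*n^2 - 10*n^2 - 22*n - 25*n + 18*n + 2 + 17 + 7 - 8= 10*n^2 - 29*n + 18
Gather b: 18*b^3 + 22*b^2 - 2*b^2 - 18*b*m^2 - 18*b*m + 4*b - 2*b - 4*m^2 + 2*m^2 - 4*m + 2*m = 18*b^3 + 20*b^2 + b*(-18*m^2 - 18*m + 2) - 2*m^2 - 2*m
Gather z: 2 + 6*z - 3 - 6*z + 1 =0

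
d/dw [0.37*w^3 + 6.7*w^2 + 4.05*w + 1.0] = 1.11*w^2 + 13.4*w + 4.05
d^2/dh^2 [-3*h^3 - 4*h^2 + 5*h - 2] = -18*h - 8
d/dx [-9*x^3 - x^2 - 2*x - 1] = -27*x^2 - 2*x - 2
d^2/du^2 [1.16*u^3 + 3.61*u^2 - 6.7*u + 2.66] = 6.96*u + 7.22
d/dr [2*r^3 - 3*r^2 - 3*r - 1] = 6*r^2 - 6*r - 3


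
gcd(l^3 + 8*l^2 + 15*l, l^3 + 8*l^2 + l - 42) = l + 3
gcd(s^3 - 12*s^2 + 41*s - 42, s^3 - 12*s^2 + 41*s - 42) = s^3 - 12*s^2 + 41*s - 42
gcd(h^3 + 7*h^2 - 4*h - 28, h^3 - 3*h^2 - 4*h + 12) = h^2 - 4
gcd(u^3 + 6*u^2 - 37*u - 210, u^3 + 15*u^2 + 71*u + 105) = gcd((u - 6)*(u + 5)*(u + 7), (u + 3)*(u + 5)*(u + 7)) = u^2 + 12*u + 35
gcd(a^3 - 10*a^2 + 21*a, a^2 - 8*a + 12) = 1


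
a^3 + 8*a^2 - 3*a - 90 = (a - 3)*(a + 5)*(a + 6)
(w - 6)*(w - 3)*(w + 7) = w^3 - 2*w^2 - 45*w + 126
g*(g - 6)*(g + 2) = g^3 - 4*g^2 - 12*g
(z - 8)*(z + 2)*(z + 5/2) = z^3 - 7*z^2/2 - 31*z - 40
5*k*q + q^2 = q*(5*k + q)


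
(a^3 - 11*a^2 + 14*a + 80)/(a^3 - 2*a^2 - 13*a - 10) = (a - 8)/(a + 1)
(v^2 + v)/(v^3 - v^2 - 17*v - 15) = v/(v^2 - 2*v - 15)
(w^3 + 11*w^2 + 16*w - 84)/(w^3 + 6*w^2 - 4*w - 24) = (w + 7)/(w + 2)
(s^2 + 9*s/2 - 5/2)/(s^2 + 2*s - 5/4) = 2*(s + 5)/(2*s + 5)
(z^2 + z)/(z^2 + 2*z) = (z + 1)/(z + 2)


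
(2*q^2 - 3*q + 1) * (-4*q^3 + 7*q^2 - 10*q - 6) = -8*q^5 + 26*q^4 - 45*q^3 + 25*q^2 + 8*q - 6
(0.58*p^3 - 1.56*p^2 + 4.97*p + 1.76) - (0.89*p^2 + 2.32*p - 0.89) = 0.58*p^3 - 2.45*p^2 + 2.65*p + 2.65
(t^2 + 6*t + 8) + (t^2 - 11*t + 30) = 2*t^2 - 5*t + 38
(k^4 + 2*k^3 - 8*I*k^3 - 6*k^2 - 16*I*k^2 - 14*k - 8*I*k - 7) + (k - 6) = k^4 + 2*k^3 - 8*I*k^3 - 6*k^2 - 16*I*k^2 - 13*k - 8*I*k - 13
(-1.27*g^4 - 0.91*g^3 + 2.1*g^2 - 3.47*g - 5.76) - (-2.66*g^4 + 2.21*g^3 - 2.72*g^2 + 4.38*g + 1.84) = 1.39*g^4 - 3.12*g^3 + 4.82*g^2 - 7.85*g - 7.6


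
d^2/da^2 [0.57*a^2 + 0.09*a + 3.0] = 1.14000000000000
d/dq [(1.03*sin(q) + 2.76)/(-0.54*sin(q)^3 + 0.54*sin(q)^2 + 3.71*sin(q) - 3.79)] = (1.1124*sin(q)^3 + 3.915*sin(q)^2 - 2.9808*sin(q) - 14.1433)*cos(q)/(0.2916*sin(q)^6 - 0.5832*sin(q)^5 - 3.7152*sin(q)^4 + 8.1*sin(q)^3 + 9.6709*sin(q)^2 - 28.1218*sin(q) + 14.3641)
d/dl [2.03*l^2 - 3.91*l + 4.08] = 4.06*l - 3.91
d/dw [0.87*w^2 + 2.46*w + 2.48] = 1.74*w + 2.46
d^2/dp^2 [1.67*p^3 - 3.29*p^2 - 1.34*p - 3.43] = 10.02*p - 6.58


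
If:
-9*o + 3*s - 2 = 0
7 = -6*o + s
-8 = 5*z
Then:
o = -19/9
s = -17/3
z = -8/5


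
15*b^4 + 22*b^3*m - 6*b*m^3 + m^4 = (-5*b + m)*(-3*b + m)*(b + m)^2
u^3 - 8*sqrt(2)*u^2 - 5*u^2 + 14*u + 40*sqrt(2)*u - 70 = (u - 5)*(u - 7*sqrt(2))*(u - sqrt(2))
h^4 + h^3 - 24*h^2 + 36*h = h*(h - 3)*(h - 2)*(h + 6)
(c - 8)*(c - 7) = c^2 - 15*c + 56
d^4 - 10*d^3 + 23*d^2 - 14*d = d*(d - 7)*(d - 2)*(d - 1)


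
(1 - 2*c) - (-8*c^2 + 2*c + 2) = 8*c^2 - 4*c - 1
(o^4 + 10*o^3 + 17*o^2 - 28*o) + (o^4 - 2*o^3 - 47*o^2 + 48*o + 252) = 2*o^4 + 8*o^3 - 30*o^2 + 20*o + 252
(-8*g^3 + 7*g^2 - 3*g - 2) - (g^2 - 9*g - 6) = -8*g^3 + 6*g^2 + 6*g + 4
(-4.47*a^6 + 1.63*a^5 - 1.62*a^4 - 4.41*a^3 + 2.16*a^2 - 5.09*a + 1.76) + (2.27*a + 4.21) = -4.47*a^6 + 1.63*a^5 - 1.62*a^4 - 4.41*a^3 + 2.16*a^2 - 2.82*a + 5.97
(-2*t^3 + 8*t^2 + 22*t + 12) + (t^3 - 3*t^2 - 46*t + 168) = -t^3 + 5*t^2 - 24*t + 180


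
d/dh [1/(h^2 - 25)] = -2*h/(h^2 - 25)^2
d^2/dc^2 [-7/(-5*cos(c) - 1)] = 35*(5*sin(c)^2 + cos(c) + 5)/(5*cos(c) + 1)^3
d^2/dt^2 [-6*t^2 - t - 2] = -12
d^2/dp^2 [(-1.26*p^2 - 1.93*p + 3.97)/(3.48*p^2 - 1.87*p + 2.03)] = (-1.4210854715202e-14*p^4 - 63.145296*p^3 + 341.876592*p^2 - 73.20528*p - 53.363564)/(42.144192*p^6 - 67.939344*p^5 + 110.259972*p^4 - 85.801771*p^3 + 64.318317*p^2 - 23.118249*p + 8.365427)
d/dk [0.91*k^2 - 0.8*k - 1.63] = 1.82*k - 0.8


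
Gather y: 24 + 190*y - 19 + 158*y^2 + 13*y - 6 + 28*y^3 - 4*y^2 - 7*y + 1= 28*y^3 + 154*y^2 + 196*y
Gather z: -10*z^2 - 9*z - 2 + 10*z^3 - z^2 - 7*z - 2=10*z^3 - 11*z^2 - 16*z - 4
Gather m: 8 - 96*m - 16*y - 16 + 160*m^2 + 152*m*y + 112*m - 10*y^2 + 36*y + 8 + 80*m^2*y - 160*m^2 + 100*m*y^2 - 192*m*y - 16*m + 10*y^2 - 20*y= 80*m^2*y + m*(100*y^2 - 40*y)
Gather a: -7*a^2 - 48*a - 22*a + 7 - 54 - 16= -7*a^2 - 70*a - 63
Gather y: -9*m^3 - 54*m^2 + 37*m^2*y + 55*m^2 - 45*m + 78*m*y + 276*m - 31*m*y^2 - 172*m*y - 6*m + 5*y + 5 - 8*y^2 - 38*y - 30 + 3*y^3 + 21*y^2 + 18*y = -9*m^3 + m^2 + 225*m + 3*y^3 + y^2*(13 - 31*m) + y*(37*m^2 - 94*m - 15) - 25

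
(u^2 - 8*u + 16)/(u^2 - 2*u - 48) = (-u^2 + 8*u - 16)/(-u^2 + 2*u + 48)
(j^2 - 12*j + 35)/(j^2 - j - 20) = (j - 7)/(j + 4)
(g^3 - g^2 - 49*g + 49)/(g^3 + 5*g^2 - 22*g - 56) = (g^2 - 8*g + 7)/(g^2 - 2*g - 8)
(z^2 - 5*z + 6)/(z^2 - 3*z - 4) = (-z^2 + 5*z - 6)/(-z^2 + 3*z + 4)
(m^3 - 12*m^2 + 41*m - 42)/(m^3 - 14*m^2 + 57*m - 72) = (m^2 - 9*m + 14)/(m^2 - 11*m + 24)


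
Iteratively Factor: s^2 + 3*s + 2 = (s + 2)*(s + 1)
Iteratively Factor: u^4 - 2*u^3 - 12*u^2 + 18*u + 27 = (u - 3)*(u^3 + u^2 - 9*u - 9) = (u - 3)*(u + 3)*(u^2 - 2*u - 3) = (u - 3)*(u + 1)*(u + 3)*(u - 3)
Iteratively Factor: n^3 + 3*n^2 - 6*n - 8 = (n - 2)*(n^2 + 5*n + 4) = (n - 2)*(n + 1)*(n + 4)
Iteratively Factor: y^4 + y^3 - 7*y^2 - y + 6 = (y + 1)*(y^3 - 7*y + 6) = (y - 2)*(y + 1)*(y^2 + 2*y - 3) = (y - 2)*(y - 1)*(y + 1)*(y + 3)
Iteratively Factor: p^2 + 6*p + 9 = (p + 3)*(p + 3)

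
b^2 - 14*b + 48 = (b - 8)*(b - 6)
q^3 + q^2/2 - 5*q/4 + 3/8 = (q - 1/2)^2*(q + 3/2)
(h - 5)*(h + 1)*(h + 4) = h^3 - 21*h - 20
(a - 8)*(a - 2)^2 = a^3 - 12*a^2 + 36*a - 32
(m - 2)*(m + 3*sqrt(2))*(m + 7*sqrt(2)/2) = m^3 - 2*m^2 + 13*sqrt(2)*m^2/2 - 13*sqrt(2)*m + 21*m - 42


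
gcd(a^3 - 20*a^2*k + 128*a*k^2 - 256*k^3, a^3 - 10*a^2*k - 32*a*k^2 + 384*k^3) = a^2 - 16*a*k + 64*k^2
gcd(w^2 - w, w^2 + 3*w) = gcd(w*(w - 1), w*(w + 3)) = w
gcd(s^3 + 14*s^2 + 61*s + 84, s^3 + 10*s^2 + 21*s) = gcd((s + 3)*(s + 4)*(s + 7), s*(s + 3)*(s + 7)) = s^2 + 10*s + 21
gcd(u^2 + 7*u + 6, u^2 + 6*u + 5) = u + 1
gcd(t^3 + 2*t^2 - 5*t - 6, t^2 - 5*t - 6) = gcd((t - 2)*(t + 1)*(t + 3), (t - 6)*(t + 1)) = t + 1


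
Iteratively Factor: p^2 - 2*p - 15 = (p + 3)*(p - 5)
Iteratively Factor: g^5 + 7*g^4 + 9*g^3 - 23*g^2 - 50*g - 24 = (g + 1)*(g^4 + 6*g^3 + 3*g^2 - 26*g - 24) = (g + 1)*(g + 4)*(g^3 + 2*g^2 - 5*g - 6) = (g + 1)*(g + 3)*(g + 4)*(g^2 - g - 2) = (g + 1)^2*(g + 3)*(g + 4)*(g - 2)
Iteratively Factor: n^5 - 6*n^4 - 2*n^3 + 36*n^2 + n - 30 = (n + 1)*(n^4 - 7*n^3 + 5*n^2 + 31*n - 30) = (n + 1)*(n + 2)*(n^3 - 9*n^2 + 23*n - 15) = (n - 1)*(n + 1)*(n + 2)*(n^2 - 8*n + 15) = (n - 5)*(n - 1)*(n + 1)*(n + 2)*(n - 3)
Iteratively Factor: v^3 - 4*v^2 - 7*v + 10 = (v + 2)*(v^2 - 6*v + 5) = (v - 5)*(v + 2)*(v - 1)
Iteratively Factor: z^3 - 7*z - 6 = (z - 3)*(z^2 + 3*z + 2) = (z - 3)*(z + 2)*(z + 1)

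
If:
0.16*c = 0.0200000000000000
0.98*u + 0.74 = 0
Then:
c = 0.12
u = -0.76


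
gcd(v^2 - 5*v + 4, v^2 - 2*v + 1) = v - 1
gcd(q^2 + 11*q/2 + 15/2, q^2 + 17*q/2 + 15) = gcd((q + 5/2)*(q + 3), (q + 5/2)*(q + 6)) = q + 5/2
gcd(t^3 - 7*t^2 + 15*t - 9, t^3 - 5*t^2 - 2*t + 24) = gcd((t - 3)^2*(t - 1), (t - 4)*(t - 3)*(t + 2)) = t - 3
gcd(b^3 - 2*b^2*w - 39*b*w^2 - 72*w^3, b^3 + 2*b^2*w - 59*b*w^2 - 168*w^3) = -b^2 + 5*b*w + 24*w^2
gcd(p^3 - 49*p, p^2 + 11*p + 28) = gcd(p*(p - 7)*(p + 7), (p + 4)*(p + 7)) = p + 7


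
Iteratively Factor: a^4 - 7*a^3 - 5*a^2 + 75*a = (a - 5)*(a^3 - 2*a^2 - 15*a) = (a - 5)^2*(a^2 + 3*a) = a*(a - 5)^2*(a + 3)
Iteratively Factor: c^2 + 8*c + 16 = (c + 4)*(c + 4)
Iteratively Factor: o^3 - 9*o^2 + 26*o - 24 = (o - 4)*(o^2 - 5*o + 6) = (o - 4)*(o - 2)*(o - 3)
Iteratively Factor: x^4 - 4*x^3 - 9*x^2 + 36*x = (x)*(x^3 - 4*x^2 - 9*x + 36) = x*(x - 4)*(x^2 - 9) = x*(x - 4)*(x - 3)*(x + 3)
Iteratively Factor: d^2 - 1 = (d + 1)*(d - 1)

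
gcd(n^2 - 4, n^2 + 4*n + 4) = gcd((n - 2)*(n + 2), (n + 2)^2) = n + 2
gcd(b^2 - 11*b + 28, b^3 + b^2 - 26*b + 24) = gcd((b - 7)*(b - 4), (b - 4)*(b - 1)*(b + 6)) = b - 4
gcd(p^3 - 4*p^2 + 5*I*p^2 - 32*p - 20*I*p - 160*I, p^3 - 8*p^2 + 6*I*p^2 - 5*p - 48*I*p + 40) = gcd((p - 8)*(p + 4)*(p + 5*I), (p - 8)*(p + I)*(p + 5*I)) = p^2 + p*(-8 + 5*I) - 40*I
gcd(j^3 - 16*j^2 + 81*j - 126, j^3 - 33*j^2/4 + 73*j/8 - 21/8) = j - 7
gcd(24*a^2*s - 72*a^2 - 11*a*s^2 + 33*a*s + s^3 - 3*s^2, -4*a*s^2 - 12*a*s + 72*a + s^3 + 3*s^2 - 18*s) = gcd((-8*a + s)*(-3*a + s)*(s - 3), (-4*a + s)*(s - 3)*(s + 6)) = s - 3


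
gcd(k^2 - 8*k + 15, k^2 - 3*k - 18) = 1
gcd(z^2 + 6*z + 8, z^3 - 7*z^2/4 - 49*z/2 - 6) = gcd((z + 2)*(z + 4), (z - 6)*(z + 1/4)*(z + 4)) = z + 4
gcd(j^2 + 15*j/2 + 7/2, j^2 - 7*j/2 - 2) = j + 1/2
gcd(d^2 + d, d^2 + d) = d^2 + d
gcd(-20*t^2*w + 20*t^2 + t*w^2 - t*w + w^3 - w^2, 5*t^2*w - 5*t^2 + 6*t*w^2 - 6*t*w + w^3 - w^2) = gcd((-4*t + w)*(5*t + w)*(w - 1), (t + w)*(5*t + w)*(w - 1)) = 5*t*w - 5*t + w^2 - w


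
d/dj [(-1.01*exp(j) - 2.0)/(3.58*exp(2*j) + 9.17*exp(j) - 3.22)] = (3.6158*exp(2*j) + 14.32*exp(j) + 21.5922)*exp(j)/(12.8164*exp(4*j) + 65.6572*exp(3*j) + 61.0337*exp(2*j) - 59.0548*exp(j) + 10.3684)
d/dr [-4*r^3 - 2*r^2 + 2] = 4*r*(-3*r - 1)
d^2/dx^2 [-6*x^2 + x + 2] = -12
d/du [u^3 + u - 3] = 3*u^2 + 1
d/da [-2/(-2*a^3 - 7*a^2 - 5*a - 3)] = 2*(-6*a^2 - 14*a - 5)/(2*a^3 + 7*a^2 + 5*a + 3)^2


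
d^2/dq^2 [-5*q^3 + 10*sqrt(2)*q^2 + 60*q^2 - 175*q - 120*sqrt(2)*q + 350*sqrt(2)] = -30*q + 20*sqrt(2) + 120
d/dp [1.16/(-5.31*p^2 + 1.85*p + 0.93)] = (12.3192*p - 2.146)/(-5.31*p^2 + 1.85*p + 0.93)^2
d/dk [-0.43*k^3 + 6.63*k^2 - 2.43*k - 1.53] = -1.29*k^2 + 13.26*k - 2.43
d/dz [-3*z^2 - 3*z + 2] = -6*z - 3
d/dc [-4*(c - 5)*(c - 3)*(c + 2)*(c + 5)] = -16*c^3 + 12*c^2 + 248*c - 100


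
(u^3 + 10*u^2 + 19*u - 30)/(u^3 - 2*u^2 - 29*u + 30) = (u + 6)/(u - 6)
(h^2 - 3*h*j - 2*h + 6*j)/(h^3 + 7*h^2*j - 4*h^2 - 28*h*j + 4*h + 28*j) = (h - 3*j)/(h^2 + 7*h*j - 2*h - 14*j)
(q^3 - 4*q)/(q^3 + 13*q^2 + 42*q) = (q^2 - 4)/(q^2 + 13*q + 42)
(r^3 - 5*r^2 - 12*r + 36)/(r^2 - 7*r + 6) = (r^2 + r - 6)/(r - 1)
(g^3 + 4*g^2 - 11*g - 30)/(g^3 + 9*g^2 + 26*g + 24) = (g^2 + 2*g - 15)/(g^2 + 7*g + 12)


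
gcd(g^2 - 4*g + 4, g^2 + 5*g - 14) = g - 2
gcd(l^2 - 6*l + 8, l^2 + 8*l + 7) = 1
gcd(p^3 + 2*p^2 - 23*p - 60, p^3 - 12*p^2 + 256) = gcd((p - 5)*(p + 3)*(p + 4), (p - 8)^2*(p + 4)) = p + 4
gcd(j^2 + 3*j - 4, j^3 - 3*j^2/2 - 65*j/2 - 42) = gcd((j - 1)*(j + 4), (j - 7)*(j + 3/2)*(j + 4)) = j + 4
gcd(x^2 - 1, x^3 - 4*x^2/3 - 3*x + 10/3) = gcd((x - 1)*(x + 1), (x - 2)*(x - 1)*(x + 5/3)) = x - 1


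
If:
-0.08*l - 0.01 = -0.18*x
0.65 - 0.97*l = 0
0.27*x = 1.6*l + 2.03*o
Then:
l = 0.67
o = -0.48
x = 0.35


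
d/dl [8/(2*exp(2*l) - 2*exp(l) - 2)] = (4 - 8*exp(l))*exp(l)/(-exp(2*l) + exp(l) + 1)^2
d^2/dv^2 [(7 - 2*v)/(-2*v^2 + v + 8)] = 2*(4*(4 - 3*v)*(-2*v^2 + v + 8) - (2*v - 7)*(4*v - 1)^2)/(-2*v^2 + v + 8)^3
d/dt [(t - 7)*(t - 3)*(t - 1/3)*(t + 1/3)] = 4*t^3 - 30*t^2 + 376*t/9 + 10/9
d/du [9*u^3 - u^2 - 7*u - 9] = 27*u^2 - 2*u - 7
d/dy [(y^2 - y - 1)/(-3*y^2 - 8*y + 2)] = (-11*y^2 - 2*y - 10)/(9*y^4 + 48*y^3 + 52*y^2 - 32*y + 4)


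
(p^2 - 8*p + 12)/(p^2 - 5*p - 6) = (p - 2)/(p + 1)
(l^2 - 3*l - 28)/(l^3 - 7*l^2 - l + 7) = (l + 4)/(l^2 - 1)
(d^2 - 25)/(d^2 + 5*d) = (d - 5)/d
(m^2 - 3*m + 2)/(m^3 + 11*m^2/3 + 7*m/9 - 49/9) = 9*(m - 2)/(9*m^2 + 42*m + 49)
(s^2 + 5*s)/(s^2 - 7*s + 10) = s*(s + 5)/(s^2 - 7*s + 10)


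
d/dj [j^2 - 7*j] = 2*j - 7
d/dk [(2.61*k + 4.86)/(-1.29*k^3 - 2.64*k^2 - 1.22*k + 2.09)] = (6.7338*k^3 + 25.6986*k^2 + 25.6608*k + 11.3841)/(1.6641*k^6 + 6.8112*k^5 + 10.1172*k^4 + 1.0494*k^3 - 9.5468*k^2 - 5.0996*k + 4.3681)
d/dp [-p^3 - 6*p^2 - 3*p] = -3*p^2 - 12*p - 3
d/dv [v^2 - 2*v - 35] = 2*v - 2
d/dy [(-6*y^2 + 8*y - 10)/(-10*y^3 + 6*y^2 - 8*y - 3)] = 4*(-15*y^4 + 40*y^3 - 75*y^2 + 39*y - 26)/(100*y^6 - 120*y^5 + 196*y^4 - 36*y^3 + 28*y^2 + 48*y + 9)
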